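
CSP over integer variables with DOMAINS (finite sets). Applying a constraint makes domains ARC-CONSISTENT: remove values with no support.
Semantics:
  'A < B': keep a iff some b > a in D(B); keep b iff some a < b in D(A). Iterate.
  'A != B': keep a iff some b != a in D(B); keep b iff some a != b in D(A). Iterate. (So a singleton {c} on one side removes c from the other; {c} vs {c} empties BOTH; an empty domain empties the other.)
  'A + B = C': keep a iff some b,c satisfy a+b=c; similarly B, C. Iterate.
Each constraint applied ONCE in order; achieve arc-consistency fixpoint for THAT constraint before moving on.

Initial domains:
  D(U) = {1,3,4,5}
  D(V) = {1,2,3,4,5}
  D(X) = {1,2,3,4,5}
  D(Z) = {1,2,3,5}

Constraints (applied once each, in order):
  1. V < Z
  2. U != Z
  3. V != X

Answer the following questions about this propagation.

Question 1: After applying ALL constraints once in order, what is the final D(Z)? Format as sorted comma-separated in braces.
Constraint 1 (V < Z) on D(V)={1,2,3,4,5} D(Z)={1,2,3,5}: V {1,2,3,4,5}->{1,2,3,4}; Z {1,2,3,5}->{2,3,5}
Constraint 2 (U != Z) on D(U)={1,3,4,5} D(Z)={2,3,5}: no change
Constraint 3 (V != X) on D(V)={1,2,3,4} D(X)={1,2,3,4,5}: no change
So after all 3 constraints: D(Z) = {2,3,5}

Answer: {2,3,5}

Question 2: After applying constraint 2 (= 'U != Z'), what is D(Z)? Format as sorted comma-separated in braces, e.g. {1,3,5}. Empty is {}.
Answer: {2,3,5}

Derivation:
Constraint 1 (V < Z) on D(V)={1,2,3,4,5} D(Z)={1,2,3,5}: V {1,2,3,4,5}->{1,2,3,4}; Z {1,2,3,5}->{2,3,5}
Constraint 2 (U != Z) on D(U)={1,3,4,5} D(Z)={2,3,5}: no change
So after constraint 2: D(Z) = {2,3,5}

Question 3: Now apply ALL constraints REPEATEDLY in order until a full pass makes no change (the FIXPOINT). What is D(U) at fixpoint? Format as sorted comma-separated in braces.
pass 0 (initial): D(U)={1,3,4,5}
pass 1: V {1,2,3,4,5}->{1,2,3,4}; Z {1,2,3,5}->{2,3,5}
pass 2: no change
Fixpoint after 2 passes: D(U) = {1,3,4,5}

Answer: {1,3,4,5}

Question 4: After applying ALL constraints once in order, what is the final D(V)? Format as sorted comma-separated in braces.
Constraint 1 (V < Z) on D(V)={1,2,3,4,5} D(Z)={1,2,3,5}: V {1,2,3,4,5}->{1,2,3,4}; Z {1,2,3,5}->{2,3,5}
Constraint 2 (U != Z) on D(U)={1,3,4,5} D(Z)={2,3,5}: no change
Constraint 3 (V != X) on D(V)={1,2,3,4} D(X)={1,2,3,4,5}: no change
So after all 3 constraints: D(V) = {1,2,3,4}

Answer: {1,2,3,4}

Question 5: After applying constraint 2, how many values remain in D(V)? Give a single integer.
Constraint 1 (V < Z) on D(V)={1,2,3,4,5} D(Z)={1,2,3,5}: V {1,2,3,4,5}->{1,2,3,4}; Z {1,2,3,5}->{2,3,5}
Constraint 2 (U != Z) on D(U)={1,3,4,5} D(Z)={2,3,5}: no change
So after constraint 2: D(V)={1,2,3,4}, size = 4

Answer: 4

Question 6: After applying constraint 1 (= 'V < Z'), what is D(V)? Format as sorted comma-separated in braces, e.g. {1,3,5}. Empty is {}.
Constraint 1 (V < Z) on D(V)={1,2,3,4,5} D(Z)={1,2,3,5}: V {1,2,3,4,5}->{1,2,3,4}; Z {1,2,3,5}->{2,3,5}
So after constraint 1: D(V) = {1,2,3,4}

Answer: {1,2,3,4}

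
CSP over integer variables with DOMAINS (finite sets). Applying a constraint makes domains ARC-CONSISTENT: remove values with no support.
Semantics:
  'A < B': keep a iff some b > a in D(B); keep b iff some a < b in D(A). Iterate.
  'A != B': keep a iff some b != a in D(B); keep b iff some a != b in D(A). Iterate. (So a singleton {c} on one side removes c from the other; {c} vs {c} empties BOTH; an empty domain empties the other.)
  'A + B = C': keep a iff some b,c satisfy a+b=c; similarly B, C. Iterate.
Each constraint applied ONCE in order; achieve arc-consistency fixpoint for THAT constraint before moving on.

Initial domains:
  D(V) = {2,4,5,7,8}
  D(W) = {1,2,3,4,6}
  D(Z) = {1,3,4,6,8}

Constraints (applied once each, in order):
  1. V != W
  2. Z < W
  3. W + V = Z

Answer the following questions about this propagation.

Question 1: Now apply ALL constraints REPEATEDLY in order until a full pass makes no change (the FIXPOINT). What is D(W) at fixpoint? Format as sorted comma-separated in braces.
pass 0 (initial): D(W)={1,2,3,4,6}
pass 1: V {2,4,5,7,8}->{2}; W {1,2,3,4,6}->{2}; Z {1,3,4,6,8}->{4}
pass 2: V {2}->{}; W {2}->{}; Z {4}->{}
pass 3: no change
Fixpoint after 3 passes: D(W) = {}

Answer: {}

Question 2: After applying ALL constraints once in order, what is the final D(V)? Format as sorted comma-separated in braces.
Answer: {2}

Derivation:
Constraint 1 (V != W) on D(V)={2,4,5,7,8} D(W)={1,2,3,4,6}: no change
Constraint 2 (Z < W) on D(Z)={1,3,4,6,8} D(W)={1,2,3,4,6}: Z {1,3,4,6,8}->{1,3,4}; W {1,2,3,4,6}->{2,3,4,6}
Constraint 3 (W + V = Z) on D(W)={2,3,4,6} D(V)={2,4,5,7,8} D(Z)={1,3,4}: W {2,3,4,6}->{2}; V {2,4,5,7,8}->{2}; Z {1,3,4}->{4}
So after all 3 constraints: D(V) = {2}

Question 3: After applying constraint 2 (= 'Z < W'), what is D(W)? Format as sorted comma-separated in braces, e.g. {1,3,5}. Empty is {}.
Constraint 1 (V != W) on D(V)={2,4,5,7,8} D(W)={1,2,3,4,6}: no change
Constraint 2 (Z < W) on D(Z)={1,3,4,6,8} D(W)={1,2,3,4,6}: Z {1,3,4,6,8}->{1,3,4}; W {1,2,3,4,6}->{2,3,4,6}
So after constraint 2: D(W) = {2,3,4,6}

Answer: {2,3,4,6}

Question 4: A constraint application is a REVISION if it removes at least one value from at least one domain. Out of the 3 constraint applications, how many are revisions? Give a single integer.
Answer: 2

Derivation:
Constraint 1 (V != W) on D(V)={2,4,5,7,8} D(W)={1,2,3,4,6}: no change => not a revision
Constraint 2 (Z < W) on D(Z)={1,3,4,6,8} D(W)={1,2,3,4,6}: Z {1,3,4,6,8}->{1,3,4}; W {1,2,3,4,6}->{2,3,4,6} => REVISION
Constraint 3 (W + V = Z) on D(W)={2,3,4,6} D(V)={2,4,5,7,8} D(Z)={1,3,4}: W {2,3,4,6}->{2}; V {2,4,5,7,8}->{2}; Z {1,3,4}->{4} => REVISION
Total revisions = 2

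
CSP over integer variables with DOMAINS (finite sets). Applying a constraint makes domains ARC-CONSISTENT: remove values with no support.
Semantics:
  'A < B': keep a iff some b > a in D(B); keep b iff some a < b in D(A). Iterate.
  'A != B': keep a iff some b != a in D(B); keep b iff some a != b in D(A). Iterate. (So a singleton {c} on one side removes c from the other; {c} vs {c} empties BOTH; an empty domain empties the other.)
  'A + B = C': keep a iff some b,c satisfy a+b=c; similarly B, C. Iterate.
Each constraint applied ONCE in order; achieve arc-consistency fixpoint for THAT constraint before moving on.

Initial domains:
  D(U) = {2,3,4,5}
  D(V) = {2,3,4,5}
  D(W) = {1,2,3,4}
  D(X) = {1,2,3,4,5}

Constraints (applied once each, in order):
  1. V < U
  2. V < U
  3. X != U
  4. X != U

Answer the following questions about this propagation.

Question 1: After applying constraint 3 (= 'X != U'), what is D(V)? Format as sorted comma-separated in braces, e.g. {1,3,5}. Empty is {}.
Answer: {2,3,4}

Derivation:
Constraint 1 (V < U) on D(V)={2,3,4,5} D(U)={2,3,4,5}: V {2,3,4,5}->{2,3,4}; U {2,3,4,5}->{3,4,5}
Constraint 2 (V < U) on D(V)={2,3,4} D(U)={3,4,5}: no change
Constraint 3 (X != U) on D(X)={1,2,3,4,5} D(U)={3,4,5}: no change
So after constraint 3: D(V) = {2,3,4}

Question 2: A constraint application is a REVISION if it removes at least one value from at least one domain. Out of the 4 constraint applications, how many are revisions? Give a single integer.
Constraint 1 (V < U) on D(V)={2,3,4,5} D(U)={2,3,4,5}: V {2,3,4,5}->{2,3,4}; U {2,3,4,5}->{3,4,5} => REVISION
Constraint 2 (V < U) on D(V)={2,3,4} D(U)={3,4,5}: no change => not a revision
Constraint 3 (X != U) on D(X)={1,2,3,4,5} D(U)={3,4,5}: no change => not a revision
Constraint 4 (X != U) on D(X)={1,2,3,4,5} D(U)={3,4,5}: no change => not a revision
Total revisions = 1

Answer: 1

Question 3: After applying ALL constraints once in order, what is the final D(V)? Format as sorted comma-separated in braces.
Constraint 1 (V < U) on D(V)={2,3,4,5} D(U)={2,3,4,5}: V {2,3,4,5}->{2,3,4}; U {2,3,4,5}->{3,4,5}
Constraint 2 (V < U) on D(V)={2,3,4} D(U)={3,4,5}: no change
Constraint 3 (X != U) on D(X)={1,2,3,4,5} D(U)={3,4,5}: no change
Constraint 4 (X != U) on D(X)={1,2,3,4,5} D(U)={3,4,5}: no change
So after all 4 constraints: D(V) = {2,3,4}

Answer: {2,3,4}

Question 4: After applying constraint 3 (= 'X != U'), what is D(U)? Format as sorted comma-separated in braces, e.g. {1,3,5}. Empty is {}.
Answer: {3,4,5}

Derivation:
Constraint 1 (V < U) on D(V)={2,3,4,5} D(U)={2,3,4,5}: V {2,3,4,5}->{2,3,4}; U {2,3,4,5}->{3,4,5}
Constraint 2 (V < U) on D(V)={2,3,4} D(U)={3,4,5}: no change
Constraint 3 (X != U) on D(X)={1,2,3,4,5} D(U)={3,4,5}: no change
So after constraint 3: D(U) = {3,4,5}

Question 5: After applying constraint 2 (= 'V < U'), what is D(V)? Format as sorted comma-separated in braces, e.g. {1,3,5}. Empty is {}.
Constraint 1 (V < U) on D(V)={2,3,4,5} D(U)={2,3,4,5}: V {2,3,4,5}->{2,3,4}; U {2,3,4,5}->{3,4,5}
Constraint 2 (V < U) on D(V)={2,3,4} D(U)={3,4,5}: no change
So after constraint 2: D(V) = {2,3,4}

Answer: {2,3,4}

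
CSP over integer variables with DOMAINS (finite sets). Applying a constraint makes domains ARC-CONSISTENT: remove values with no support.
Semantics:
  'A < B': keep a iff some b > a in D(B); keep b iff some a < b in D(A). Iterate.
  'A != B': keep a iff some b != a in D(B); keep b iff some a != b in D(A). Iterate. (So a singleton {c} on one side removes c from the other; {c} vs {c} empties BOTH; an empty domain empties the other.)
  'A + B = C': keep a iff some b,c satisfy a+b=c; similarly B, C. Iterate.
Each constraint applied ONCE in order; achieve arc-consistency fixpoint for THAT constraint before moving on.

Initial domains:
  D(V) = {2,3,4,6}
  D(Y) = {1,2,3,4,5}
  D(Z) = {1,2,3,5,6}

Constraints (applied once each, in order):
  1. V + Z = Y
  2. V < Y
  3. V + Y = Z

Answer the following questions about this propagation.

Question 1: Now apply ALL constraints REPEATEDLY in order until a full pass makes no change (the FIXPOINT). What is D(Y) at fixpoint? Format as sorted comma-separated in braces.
Answer: {}

Derivation:
pass 0 (initial): D(Y)={1,2,3,4,5}
pass 1: V {2,3,4,6}->{}; Y {1,2,3,4,5}->{}; Z {1,2,3,5,6}->{}
pass 2: no change
Fixpoint after 2 passes: D(Y) = {}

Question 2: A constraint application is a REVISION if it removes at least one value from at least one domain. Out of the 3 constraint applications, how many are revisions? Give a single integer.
Constraint 1 (V + Z = Y) on D(V)={2,3,4,6} D(Z)={1,2,3,5,6} D(Y)={1,2,3,4,5}: V {2,3,4,6}->{2,3,4}; Z {1,2,3,5,6}->{1,2,3}; Y {1,2,3,4,5}->{3,4,5} => REVISION
Constraint 2 (V < Y) on D(V)={2,3,4} D(Y)={3,4,5}: no change => not a revision
Constraint 3 (V + Y = Z) on D(V)={2,3,4} D(Y)={3,4,5} D(Z)={1,2,3}: V {2,3,4}->{}; Y {3,4,5}->{}; Z {1,2,3}->{} => REVISION
Total revisions = 2

Answer: 2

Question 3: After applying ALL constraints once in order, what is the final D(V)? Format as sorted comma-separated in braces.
Constraint 1 (V + Z = Y) on D(V)={2,3,4,6} D(Z)={1,2,3,5,6} D(Y)={1,2,3,4,5}: V {2,3,4,6}->{2,3,4}; Z {1,2,3,5,6}->{1,2,3}; Y {1,2,3,4,5}->{3,4,5}
Constraint 2 (V < Y) on D(V)={2,3,4} D(Y)={3,4,5}: no change
Constraint 3 (V + Y = Z) on D(V)={2,3,4} D(Y)={3,4,5} D(Z)={1,2,3}: V {2,3,4}->{}; Y {3,4,5}->{}; Z {1,2,3}->{}
So after all 3 constraints: D(V) = {}

Answer: {}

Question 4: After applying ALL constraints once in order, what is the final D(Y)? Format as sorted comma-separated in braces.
Constraint 1 (V + Z = Y) on D(V)={2,3,4,6} D(Z)={1,2,3,5,6} D(Y)={1,2,3,4,5}: V {2,3,4,6}->{2,3,4}; Z {1,2,3,5,6}->{1,2,3}; Y {1,2,3,4,5}->{3,4,5}
Constraint 2 (V < Y) on D(V)={2,3,4} D(Y)={3,4,5}: no change
Constraint 3 (V + Y = Z) on D(V)={2,3,4} D(Y)={3,4,5} D(Z)={1,2,3}: V {2,3,4}->{}; Y {3,4,5}->{}; Z {1,2,3}->{}
So after all 3 constraints: D(Y) = {}

Answer: {}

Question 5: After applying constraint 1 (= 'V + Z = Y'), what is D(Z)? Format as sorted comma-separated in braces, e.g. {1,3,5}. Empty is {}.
Answer: {1,2,3}

Derivation:
Constraint 1 (V + Z = Y) on D(V)={2,3,4,6} D(Z)={1,2,3,5,6} D(Y)={1,2,3,4,5}: V {2,3,4,6}->{2,3,4}; Z {1,2,3,5,6}->{1,2,3}; Y {1,2,3,4,5}->{3,4,5}
So after constraint 1: D(Z) = {1,2,3}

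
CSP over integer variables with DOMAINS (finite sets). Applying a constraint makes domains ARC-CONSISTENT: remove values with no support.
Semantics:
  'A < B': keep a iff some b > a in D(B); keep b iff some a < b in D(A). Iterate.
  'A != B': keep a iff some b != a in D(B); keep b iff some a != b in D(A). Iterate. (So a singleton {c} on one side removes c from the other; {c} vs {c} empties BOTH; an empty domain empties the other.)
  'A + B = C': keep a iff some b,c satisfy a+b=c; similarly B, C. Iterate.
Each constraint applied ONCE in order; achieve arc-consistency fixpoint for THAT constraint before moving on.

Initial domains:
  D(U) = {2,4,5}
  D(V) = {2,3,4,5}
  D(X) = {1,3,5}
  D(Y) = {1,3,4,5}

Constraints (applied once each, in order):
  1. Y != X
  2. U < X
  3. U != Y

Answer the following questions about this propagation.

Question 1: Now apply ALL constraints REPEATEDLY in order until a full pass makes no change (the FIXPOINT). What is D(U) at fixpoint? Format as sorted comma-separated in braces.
Answer: {2,4}

Derivation:
pass 0 (initial): D(U)={2,4,5}
pass 1: U {2,4,5}->{2,4}; X {1,3,5}->{3,5}
pass 2: no change
Fixpoint after 2 passes: D(U) = {2,4}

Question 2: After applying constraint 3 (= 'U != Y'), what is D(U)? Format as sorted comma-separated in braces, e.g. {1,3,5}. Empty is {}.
Constraint 1 (Y != X) on D(Y)={1,3,4,5} D(X)={1,3,5}: no change
Constraint 2 (U < X) on D(U)={2,4,5} D(X)={1,3,5}: U {2,4,5}->{2,4}; X {1,3,5}->{3,5}
Constraint 3 (U != Y) on D(U)={2,4} D(Y)={1,3,4,5}: no change
So after constraint 3: D(U) = {2,4}

Answer: {2,4}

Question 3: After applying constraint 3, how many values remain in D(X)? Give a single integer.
Answer: 2

Derivation:
Constraint 1 (Y != X) on D(Y)={1,3,4,5} D(X)={1,3,5}: no change
Constraint 2 (U < X) on D(U)={2,4,5} D(X)={1,3,5}: U {2,4,5}->{2,4}; X {1,3,5}->{3,5}
Constraint 3 (U != Y) on D(U)={2,4} D(Y)={1,3,4,5}: no change
So after constraint 3: D(X)={3,5}, size = 2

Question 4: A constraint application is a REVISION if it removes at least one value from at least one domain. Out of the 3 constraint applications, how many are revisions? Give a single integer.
Answer: 1

Derivation:
Constraint 1 (Y != X) on D(Y)={1,3,4,5} D(X)={1,3,5}: no change => not a revision
Constraint 2 (U < X) on D(U)={2,4,5} D(X)={1,3,5}: U {2,4,5}->{2,4}; X {1,3,5}->{3,5} => REVISION
Constraint 3 (U != Y) on D(U)={2,4} D(Y)={1,3,4,5}: no change => not a revision
Total revisions = 1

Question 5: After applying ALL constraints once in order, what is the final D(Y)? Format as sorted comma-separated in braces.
Constraint 1 (Y != X) on D(Y)={1,3,4,5} D(X)={1,3,5}: no change
Constraint 2 (U < X) on D(U)={2,4,5} D(X)={1,3,5}: U {2,4,5}->{2,4}; X {1,3,5}->{3,5}
Constraint 3 (U != Y) on D(U)={2,4} D(Y)={1,3,4,5}: no change
So after all 3 constraints: D(Y) = {1,3,4,5}

Answer: {1,3,4,5}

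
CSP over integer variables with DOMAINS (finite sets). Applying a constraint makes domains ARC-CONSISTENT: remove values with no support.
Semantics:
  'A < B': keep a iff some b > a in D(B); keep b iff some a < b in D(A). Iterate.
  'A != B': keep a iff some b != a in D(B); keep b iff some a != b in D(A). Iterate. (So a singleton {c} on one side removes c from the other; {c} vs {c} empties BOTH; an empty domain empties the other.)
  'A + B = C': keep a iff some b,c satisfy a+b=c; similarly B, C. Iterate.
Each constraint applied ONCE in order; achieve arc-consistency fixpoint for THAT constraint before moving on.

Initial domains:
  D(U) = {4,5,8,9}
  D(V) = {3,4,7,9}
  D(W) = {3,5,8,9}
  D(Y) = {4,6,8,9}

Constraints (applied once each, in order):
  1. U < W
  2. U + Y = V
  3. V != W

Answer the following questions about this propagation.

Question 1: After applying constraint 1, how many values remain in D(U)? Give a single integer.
Answer: 3

Derivation:
Constraint 1 (U < W) on D(U)={4,5,8,9} D(W)={3,5,8,9}: U {4,5,8,9}->{4,5,8}; W {3,5,8,9}->{5,8,9}
So after constraint 1: D(U)={4,5,8}, size = 3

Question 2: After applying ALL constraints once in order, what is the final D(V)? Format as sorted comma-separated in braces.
Answer: {9}

Derivation:
Constraint 1 (U < W) on D(U)={4,5,8,9} D(W)={3,5,8,9}: U {4,5,8,9}->{4,5,8}; W {3,5,8,9}->{5,8,9}
Constraint 2 (U + Y = V) on D(U)={4,5,8} D(Y)={4,6,8,9} D(V)={3,4,7,9}: U {4,5,8}->{5}; Y {4,6,8,9}->{4}; V {3,4,7,9}->{9}
Constraint 3 (V != W) on D(V)={9} D(W)={5,8,9}: W {5,8,9}->{5,8}
So after all 3 constraints: D(V) = {9}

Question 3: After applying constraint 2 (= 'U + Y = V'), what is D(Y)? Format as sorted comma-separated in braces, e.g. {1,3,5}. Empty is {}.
Constraint 1 (U < W) on D(U)={4,5,8,9} D(W)={3,5,8,9}: U {4,5,8,9}->{4,5,8}; W {3,5,8,9}->{5,8,9}
Constraint 2 (U + Y = V) on D(U)={4,5,8} D(Y)={4,6,8,9} D(V)={3,4,7,9}: U {4,5,8}->{5}; Y {4,6,8,9}->{4}; V {3,4,7,9}->{9}
So after constraint 2: D(Y) = {4}

Answer: {4}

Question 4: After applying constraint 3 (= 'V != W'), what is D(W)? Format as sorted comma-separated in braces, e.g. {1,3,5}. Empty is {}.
Answer: {5,8}

Derivation:
Constraint 1 (U < W) on D(U)={4,5,8,9} D(W)={3,5,8,9}: U {4,5,8,9}->{4,5,8}; W {3,5,8,9}->{5,8,9}
Constraint 2 (U + Y = V) on D(U)={4,5,8} D(Y)={4,6,8,9} D(V)={3,4,7,9}: U {4,5,8}->{5}; Y {4,6,8,9}->{4}; V {3,4,7,9}->{9}
Constraint 3 (V != W) on D(V)={9} D(W)={5,8,9}: W {5,8,9}->{5,8}
So after constraint 3: D(W) = {5,8}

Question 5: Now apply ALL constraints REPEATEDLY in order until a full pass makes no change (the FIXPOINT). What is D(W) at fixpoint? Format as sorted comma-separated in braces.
Answer: {8}

Derivation:
pass 0 (initial): D(W)={3,5,8,9}
pass 1: U {4,5,8,9}->{5}; V {3,4,7,9}->{9}; W {3,5,8,9}->{5,8}; Y {4,6,8,9}->{4}
pass 2: W {5,8}->{8}
pass 3: no change
Fixpoint after 3 passes: D(W) = {8}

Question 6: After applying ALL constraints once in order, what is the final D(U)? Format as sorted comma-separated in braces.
Answer: {5}

Derivation:
Constraint 1 (U < W) on D(U)={4,5,8,9} D(W)={3,5,8,9}: U {4,5,8,9}->{4,5,8}; W {3,5,8,9}->{5,8,9}
Constraint 2 (U + Y = V) on D(U)={4,5,8} D(Y)={4,6,8,9} D(V)={3,4,7,9}: U {4,5,8}->{5}; Y {4,6,8,9}->{4}; V {3,4,7,9}->{9}
Constraint 3 (V != W) on D(V)={9} D(W)={5,8,9}: W {5,8,9}->{5,8}
So after all 3 constraints: D(U) = {5}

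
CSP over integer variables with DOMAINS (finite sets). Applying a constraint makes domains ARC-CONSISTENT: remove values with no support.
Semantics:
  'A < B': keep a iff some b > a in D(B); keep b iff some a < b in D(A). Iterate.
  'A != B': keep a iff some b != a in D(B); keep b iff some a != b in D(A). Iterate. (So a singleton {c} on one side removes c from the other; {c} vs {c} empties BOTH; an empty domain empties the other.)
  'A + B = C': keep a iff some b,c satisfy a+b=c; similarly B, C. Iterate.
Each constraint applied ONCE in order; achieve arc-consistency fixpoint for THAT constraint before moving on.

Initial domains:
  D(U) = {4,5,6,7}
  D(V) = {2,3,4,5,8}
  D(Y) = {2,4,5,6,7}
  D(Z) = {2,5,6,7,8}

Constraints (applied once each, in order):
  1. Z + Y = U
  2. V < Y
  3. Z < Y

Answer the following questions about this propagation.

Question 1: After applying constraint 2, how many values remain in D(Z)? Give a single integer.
Constraint 1 (Z + Y = U) on D(Z)={2,5,6,7,8} D(Y)={2,4,5,6,7} D(U)={4,5,6,7}: Z {2,5,6,7,8}->{2,5}; Y {2,4,5,6,7}->{2,4,5}; U {4,5,6,7}->{4,6,7}
Constraint 2 (V < Y) on D(V)={2,3,4,5,8} D(Y)={2,4,5}: V {2,3,4,5,8}->{2,3,4}; Y {2,4,5}->{4,5}
So after constraint 2: D(Z)={2,5}, size = 2

Answer: 2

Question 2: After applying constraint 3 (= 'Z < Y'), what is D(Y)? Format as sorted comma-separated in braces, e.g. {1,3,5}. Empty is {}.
Answer: {4,5}

Derivation:
Constraint 1 (Z + Y = U) on D(Z)={2,5,6,7,8} D(Y)={2,4,5,6,7} D(U)={4,5,6,7}: Z {2,5,6,7,8}->{2,5}; Y {2,4,5,6,7}->{2,4,5}; U {4,5,6,7}->{4,6,7}
Constraint 2 (V < Y) on D(V)={2,3,4,5,8} D(Y)={2,4,5}: V {2,3,4,5,8}->{2,3,4}; Y {2,4,5}->{4,5}
Constraint 3 (Z < Y) on D(Z)={2,5} D(Y)={4,5}: Z {2,5}->{2}
So after constraint 3: D(Y) = {4,5}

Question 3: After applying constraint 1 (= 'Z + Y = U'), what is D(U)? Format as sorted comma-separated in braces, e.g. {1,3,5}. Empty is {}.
Constraint 1 (Z + Y = U) on D(Z)={2,5,6,7,8} D(Y)={2,4,5,6,7} D(U)={4,5,6,7}: Z {2,5,6,7,8}->{2,5}; Y {2,4,5,6,7}->{2,4,5}; U {4,5,6,7}->{4,6,7}
So after constraint 1: D(U) = {4,6,7}

Answer: {4,6,7}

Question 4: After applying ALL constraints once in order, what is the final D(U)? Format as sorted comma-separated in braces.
Answer: {4,6,7}

Derivation:
Constraint 1 (Z + Y = U) on D(Z)={2,5,6,7,8} D(Y)={2,4,5,6,7} D(U)={4,5,6,7}: Z {2,5,6,7,8}->{2,5}; Y {2,4,5,6,7}->{2,4,5}; U {4,5,6,7}->{4,6,7}
Constraint 2 (V < Y) on D(V)={2,3,4,5,8} D(Y)={2,4,5}: V {2,3,4,5,8}->{2,3,4}; Y {2,4,5}->{4,5}
Constraint 3 (Z < Y) on D(Z)={2,5} D(Y)={4,5}: Z {2,5}->{2}
So after all 3 constraints: D(U) = {4,6,7}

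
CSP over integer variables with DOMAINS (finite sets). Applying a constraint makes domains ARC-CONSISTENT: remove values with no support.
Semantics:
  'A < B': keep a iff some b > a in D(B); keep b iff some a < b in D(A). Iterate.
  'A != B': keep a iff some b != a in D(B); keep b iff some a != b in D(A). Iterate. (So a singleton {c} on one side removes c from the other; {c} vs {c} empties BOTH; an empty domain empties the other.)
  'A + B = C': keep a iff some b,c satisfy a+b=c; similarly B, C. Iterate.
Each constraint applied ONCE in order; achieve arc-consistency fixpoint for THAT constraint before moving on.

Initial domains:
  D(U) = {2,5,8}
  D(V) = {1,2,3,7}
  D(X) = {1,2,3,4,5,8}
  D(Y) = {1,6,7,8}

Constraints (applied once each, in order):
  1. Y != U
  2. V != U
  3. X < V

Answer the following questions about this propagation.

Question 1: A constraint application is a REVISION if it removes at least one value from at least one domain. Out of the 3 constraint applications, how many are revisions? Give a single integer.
Constraint 1 (Y != U) on D(Y)={1,6,7,8} D(U)={2,5,8}: no change => not a revision
Constraint 2 (V != U) on D(V)={1,2,3,7} D(U)={2,5,8}: no change => not a revision
Constraint 3 (X < V) on D(X)={1,2,3,4,5,8} D(V)={1,2,3,7}: X {1,2,3,4,5,8}->{1,2,3,4,5}; V {1,2,3,7}->{2,3,7} => REVISION
Total revisions = 1

Answer: 1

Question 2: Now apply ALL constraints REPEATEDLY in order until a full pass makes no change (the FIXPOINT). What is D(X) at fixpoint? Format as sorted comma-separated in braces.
Answer: {1,2,3,4,5}

Derivation:
pass 0 (initial): D(X)={1,2,3,4,5,8}
pass 1: V {1,2,3,7}->{2,3,7}; X {1,2,3,4,5,8}->{1,2,3,4,5}
pass 2: no change
Fixpoint after 2 passes: D(X) = {1,2,3,4,5}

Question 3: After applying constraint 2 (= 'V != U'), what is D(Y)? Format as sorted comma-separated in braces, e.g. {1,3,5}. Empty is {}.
Constraint 1 (Y != U) on D(Y)={1,6,7,8} D(U)={2,5,8}: no change
Constraint 2 (V != U) on D(V)={1,2,3,7} D(U)={2,5,8}: no change
So after constraint 2: D(Y) = {1,6,7,8}

Answer: {1,6,7,8}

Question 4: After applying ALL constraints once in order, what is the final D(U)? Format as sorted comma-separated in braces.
Answer: {2,5,8}

Derivation:
Constraint 1 (Y != U) on D(Y)={1,6,7,8} D(U)={2,5,8}: no change
Constraint 2 (V != U) on D(V)={1,2,3,7} D(U)={2,5,8}: no change
Constraint 3 (X < V) on D(X)={1,2,3,4,5,8} D(V)={1,2,3,7}: X {1,2,3,4,5,8}->{1,2,3,4,5}; V {1,2,3,7}->{2,3,7}
So after all 3 constraints: D(U) = {2,5,8}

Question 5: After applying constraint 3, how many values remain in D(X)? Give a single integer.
Answer: 5

Derivation:
Constraint 1 (Y != U) on D(Y)={1,6,7,8} D(U)={2,5,8}: no change
Constraint 2 (V != U) on D(V)={1,2,3,7} D(U)={2,5,8}: no change
Constraint 3 (X < V) on D(X)={1,2,3,4,5,8} D(V)={1,2,3,7}: X {1,2,3,4,5,8}->{1,2,3,4,5}; V {1,2,3,7}->{2,3,7}
So after constraint 3: D(X)={1,2,3,4,5}, size = 5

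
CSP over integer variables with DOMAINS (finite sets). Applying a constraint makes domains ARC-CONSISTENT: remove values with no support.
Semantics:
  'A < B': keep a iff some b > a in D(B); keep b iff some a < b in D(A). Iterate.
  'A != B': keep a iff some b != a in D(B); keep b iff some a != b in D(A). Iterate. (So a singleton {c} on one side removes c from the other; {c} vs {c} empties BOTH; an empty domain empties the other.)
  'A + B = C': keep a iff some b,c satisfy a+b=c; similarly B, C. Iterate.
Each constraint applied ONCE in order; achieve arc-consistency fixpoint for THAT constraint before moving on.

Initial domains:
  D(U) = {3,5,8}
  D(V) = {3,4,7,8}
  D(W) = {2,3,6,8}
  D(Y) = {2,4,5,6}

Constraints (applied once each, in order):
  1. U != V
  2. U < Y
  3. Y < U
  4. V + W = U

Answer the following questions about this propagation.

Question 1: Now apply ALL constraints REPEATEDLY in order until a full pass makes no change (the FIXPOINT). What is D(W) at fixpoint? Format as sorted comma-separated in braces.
pass 0 (initial): D(W)={2,3,6,8}
pass 1: U {3,5,8}->{5}; V {3,4,7,8}->{3}; W {2,3,6,8}->{2}; Y {2,4,5,6}->{4}
pass 2: U {5}->{}; V {3}->{}; W {2}->{}; Y {4}->{}
pass 3: no change
Fixpoint after 3 passes: D(W) = {}

Answer: {}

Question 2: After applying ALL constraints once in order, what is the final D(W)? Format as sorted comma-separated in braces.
Constraint 1 (U != V) on D(U)={3,5,8} D(V)={3,4,7,8}: no change
Constraint 2 (U < Y) on D(U)={3,5,8} D(Y)={2,4,5,6}: U {3,5,8}->{3,5}; Y {2,4,5,6}->{4,5,6}
Constraint 3 (Y < U) on D(Y)={4,5,6} D(U)={3,5}: Y {4,5,6}->{4}; U {3,5}->{5}
Constraint 4 (V + W = U) on D(V)={3,4,7,8} D(W)={2,3,6,8} D(U)={5}: V {3,4,7,8}->{3}; W {2,3,6,8}->{2}
So after all 4 constraints: D(W) = {2}

Answer: {2}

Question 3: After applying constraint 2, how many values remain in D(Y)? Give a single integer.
Answer: 3

Derivation:
Constraint 1 (U != V) on D(U)={3,5,8} D(V)={3,4,7,8}: no change
Constraint 2 (U < Y) on D(U)={3,5,8} D(Y)={2,4,5,6}: U {3,5,8}->{3,5}; Y {2,4,5,6}->{4,5,6}
So after constraint 2: D(Y)={4,5,6}, size = 3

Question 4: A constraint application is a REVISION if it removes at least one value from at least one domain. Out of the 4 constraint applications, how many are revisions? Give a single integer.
Answer: 3

Derivation:
Constraint 1 (U != V) on D(U)={3,5,8} D(V)={3,4,7,8}: no change => not a revision
Constraint 2 (U < Y) on D(U)={3,5,8} D(Y)={2,4,5,6}: U {3,5,8}->{3,5}; Y {2,4,5,6}->{4,5,6} => REVISION
Constraint 3 (Y < U) on D(Y)={4,5,6} D(U)={3,5}: Y {4,5,6}->{4}; U {3,5}->{5} => REVISION
Constraint 4 (V + W = U) on D(V)={3,4,7,8} D(W)={2,3,6,8} D(U)={5}: V {3,4,7,8}->{3}; W {2,3,6,8}->{2} => REVISION
Total revisions = 3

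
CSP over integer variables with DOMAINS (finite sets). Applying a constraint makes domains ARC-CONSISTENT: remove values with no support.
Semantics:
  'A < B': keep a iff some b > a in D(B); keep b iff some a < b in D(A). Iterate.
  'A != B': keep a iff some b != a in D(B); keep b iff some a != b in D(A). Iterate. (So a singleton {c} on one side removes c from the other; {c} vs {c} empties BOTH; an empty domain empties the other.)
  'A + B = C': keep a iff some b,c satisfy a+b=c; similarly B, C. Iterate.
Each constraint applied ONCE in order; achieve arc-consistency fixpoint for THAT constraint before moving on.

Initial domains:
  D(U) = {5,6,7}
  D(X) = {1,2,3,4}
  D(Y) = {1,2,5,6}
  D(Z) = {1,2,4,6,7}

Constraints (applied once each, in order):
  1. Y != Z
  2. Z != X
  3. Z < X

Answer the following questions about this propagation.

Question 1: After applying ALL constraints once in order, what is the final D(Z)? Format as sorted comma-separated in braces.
Constraint 1 (Y != Z) on D(Y)={1,2,5,6} D(Z)={1,2,4,6,7}: no change
Constraint 2 (Z != X) on D(Z)={1,2,4,6,7} D(X)={1,2,3,4}: no change
Constraint 3 (Z < X) on D(Z)={1,2,4,6,7} D(X)={1,2,3,4}: Z {1,2,4,6,7}->{1,2}; X {1,2,3,4}->{2,3,4}
So after all 3 constraints: D(Z) = {1,2}

Answer: {1,2}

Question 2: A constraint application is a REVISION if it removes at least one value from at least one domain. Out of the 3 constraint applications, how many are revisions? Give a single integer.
Constraint 1 (Y != Z) on D(Y)={1,2,5,6} D(Z)={1,2,4,6,7}: no change => not a revision
Constraint 2 (Z != X) on D(Z)={1,2,4,6,7} D(X)={1,2,3,4}: no change => not a revision
Constraint 3 (Z < X) on D(Z)={1,2,4,6,7} D(X)={1,2,3,4}: Z {1,2,4,6,7}->{1,2}; X {1,2,3,4}->{2,3,4} => REVISION
Total revisions = 1

Answer: 1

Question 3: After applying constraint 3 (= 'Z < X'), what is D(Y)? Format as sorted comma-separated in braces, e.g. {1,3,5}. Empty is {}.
Answer: {1,2,5,6}

Derivation:
Constraint 1 (Y != Z) on D(Y)={1,2,5,6} D(Z)={1,2,4,6,7}: no change
Constraint 2 (Z != X) on D(Z)={1,2,4,6,7} D(X)={1,2,3,4}: no change
Constraint 3 (Z < X) on D(Z)={1,2,4,6,7} D(X)={1,2,3,4}: Z {1,2,4,6,7}->{1,2}; X {1,2,3,4}->{2,3,4}
So after constraint 3: D(Y) = {1,2,5,6}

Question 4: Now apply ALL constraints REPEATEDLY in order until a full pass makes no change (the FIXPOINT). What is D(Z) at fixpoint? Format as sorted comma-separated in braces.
Answer: {1,2}

Derivation:
pass 0 (initial): D(Z)={1,2,4,6,7}
pass 1: X {1,2,3,4}->{2,3,4}; Z {1,2,4,6,7}->{1,2}
pass 2: no change
Fixpoint after 2 passes: D(Z) = {1,2}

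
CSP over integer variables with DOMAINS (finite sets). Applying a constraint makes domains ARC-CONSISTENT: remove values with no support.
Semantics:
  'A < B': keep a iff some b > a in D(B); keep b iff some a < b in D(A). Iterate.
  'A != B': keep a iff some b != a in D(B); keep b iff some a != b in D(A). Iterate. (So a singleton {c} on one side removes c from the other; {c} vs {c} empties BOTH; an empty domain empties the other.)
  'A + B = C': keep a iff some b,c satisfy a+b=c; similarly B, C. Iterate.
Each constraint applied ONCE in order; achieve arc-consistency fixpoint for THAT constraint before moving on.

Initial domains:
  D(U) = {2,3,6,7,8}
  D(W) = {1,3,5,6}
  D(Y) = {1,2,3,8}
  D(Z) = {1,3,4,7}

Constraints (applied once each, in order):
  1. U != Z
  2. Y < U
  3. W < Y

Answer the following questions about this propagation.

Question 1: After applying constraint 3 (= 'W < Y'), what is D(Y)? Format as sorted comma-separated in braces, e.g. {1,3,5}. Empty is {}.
Constraint 1 (U != Z) on D(U)={2,3,6,7,8} D(Z)={1,3,4,7}: no change
Constraint 2 (Y < U) on D(Y)={1,2,3,8} D(U)={2,3,6,7,8}: Y {1,2,3,8}->{1,2,3}
Constraint 3 (W < Y) on D(W)={1,3,5,6} D(Y)={1,2,3}: W {1,3,5,6}->{1}; Y {1,2,3}->{2,3}
So after constraint 3: D(Y) = {2,3}

Answer: {2,3}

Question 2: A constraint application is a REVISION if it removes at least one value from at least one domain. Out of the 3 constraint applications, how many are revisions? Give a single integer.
Constraint 1 (U != Z) on D(U)={2,3,6,7,8} D(Z)={1,3,4,7}: no change => not a revision
Constraint 2 (Y < U) on D(Y)={1,2,3,8} D(U)={2,3,6,7,8}: Y {1,2,3,8}->{1,2,3} => REVISION
Constraint 3 (W < Y) on D(W)={1,3,5,6} D(Y)={1,2,3}: W {1,3,5,6}->{1}; Y {1,2,3}->{2,3} => REVISION
Total revisions = 2

Answer: 2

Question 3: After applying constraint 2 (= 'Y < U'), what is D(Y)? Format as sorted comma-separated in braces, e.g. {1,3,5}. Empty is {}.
Constraint 1 (U != Z) on D(U)={2,3,6,7,8} D(Z)={1,3,4,7}: no change
Constraint 2 (Y < U) on D(Y)={1,2,3,8} D(U)={2,3,6,7,8}: Y {1,2,3,8}->{1,2,3}
So after constraint 2: D(Y) = {1,2,3}

Answer: {1,2,3}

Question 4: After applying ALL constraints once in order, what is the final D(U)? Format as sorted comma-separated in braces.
Answer: {2,3,6,7,8}

Derivation:
Constraint 1 (U != Z) on D(U)={2,3,6,7,8} D(Z)={1,3,4,7}: no change
Constraint 2 (Y < U) on D(Y)={1,2,3,8} D(U)={2,3,6,7,8}: Y {1,2,3,8}->{1,2,3}
Constraint 3 (W < Y) on D(W)={1,3,5,6} D(Y)={1,2,3}: W {1,3,5,6}->{1}; Y {1,2,3}->{2,3}
So after all 3 constraints: D(U) = {2,3,6,7,8}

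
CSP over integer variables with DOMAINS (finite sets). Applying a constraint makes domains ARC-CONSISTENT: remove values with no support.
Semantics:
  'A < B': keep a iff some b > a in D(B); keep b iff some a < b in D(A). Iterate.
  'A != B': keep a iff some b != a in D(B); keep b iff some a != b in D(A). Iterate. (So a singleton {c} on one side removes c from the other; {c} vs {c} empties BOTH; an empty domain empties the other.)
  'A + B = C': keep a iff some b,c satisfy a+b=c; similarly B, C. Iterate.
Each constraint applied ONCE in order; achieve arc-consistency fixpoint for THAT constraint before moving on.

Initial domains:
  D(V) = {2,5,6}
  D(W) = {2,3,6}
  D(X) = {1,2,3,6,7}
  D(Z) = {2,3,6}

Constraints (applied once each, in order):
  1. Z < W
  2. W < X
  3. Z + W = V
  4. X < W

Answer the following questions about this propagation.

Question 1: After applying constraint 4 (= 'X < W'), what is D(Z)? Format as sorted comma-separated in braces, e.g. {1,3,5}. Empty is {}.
Answer: {2,3}

Derivation:
Constraint 1 (Z < W) on D(Z)={2,3,6} D(W)={2,3,6}: Z {2,3,6}->{2,3}; W {2,3,6}->{3,6}
Constraint 2 (W < X) on D(W)={3,6} D(X)={1,2,3,6,7}: X {1,2,3,6,7}->{6,7}
Constraint 3 (Z + W = V) on D(Z)={2,3} D(W)={3,6} D(V)={2,5,6}: W {3,6}->{3}; V {2,5,6}->{5,6}
Constraint 4 (X < W) on D(X)={6,7} D(W)={3}: X {6,7}->{}; W {3}->{}
So after constraint 4: D(Z) = {2,3}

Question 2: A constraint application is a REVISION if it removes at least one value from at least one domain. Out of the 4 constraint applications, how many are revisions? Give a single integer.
Answer: 4

Derivation:
Constraint 1 (Z < W) on D(Z)={2,3,6} D(W)={2,3,6}: Z {2,3,6}->{2,3}; W {2,3,6}->{3,6} => REVISION
Constraint 2 (W < X) on D(W)={3,6} D(X)={1,2,3,6,7}: X {1,2,3,6,7}->{6,7} => REVISION
Constraint 3 (Z + W = V) on D(Z)={2,3} D(W)={3,6} D(V)={2,5,6}: W {3,6}->{3}; V {2,5,6}->{5,6} => REVISION
Constraint 4 (X < W) on D(X)={6,7} D(W)={3}: X {6,7}->{}; W {3}->{} => REVISION
Total revisions = 4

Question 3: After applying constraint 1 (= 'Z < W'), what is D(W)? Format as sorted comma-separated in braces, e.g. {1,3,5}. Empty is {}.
Constraint 1 (Z < W) on D(Z)={2,3,6} D(W)={2,3,6}: Z {2,3,6}->{2,3}; W {2,3,6}->{3,6}
So after constraint 1: D(W) = {3,6}

Answer: {3,6}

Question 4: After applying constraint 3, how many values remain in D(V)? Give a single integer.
Constraint 1 (Z < W) on D(Z)={2,3,6} D(W)={2,3,6}: Z {2,3,6}->{2,3}; W {2,3,6}->{3,6}
Constraint 2 (W < X) on D(W)={3,6} D(X)={1,2,3,6,7}: X {1,2,3,6,7}->{6,7}
Constraint 3 (Z + W = V) on D(Z)={2,3} D(W)={3,6} D(V)={2,5,6}: W {3,6}->{3}; V {2,5,6}->{5,6}
So after constraint 3: D(V)={5,6}, size = 2

Answer: 2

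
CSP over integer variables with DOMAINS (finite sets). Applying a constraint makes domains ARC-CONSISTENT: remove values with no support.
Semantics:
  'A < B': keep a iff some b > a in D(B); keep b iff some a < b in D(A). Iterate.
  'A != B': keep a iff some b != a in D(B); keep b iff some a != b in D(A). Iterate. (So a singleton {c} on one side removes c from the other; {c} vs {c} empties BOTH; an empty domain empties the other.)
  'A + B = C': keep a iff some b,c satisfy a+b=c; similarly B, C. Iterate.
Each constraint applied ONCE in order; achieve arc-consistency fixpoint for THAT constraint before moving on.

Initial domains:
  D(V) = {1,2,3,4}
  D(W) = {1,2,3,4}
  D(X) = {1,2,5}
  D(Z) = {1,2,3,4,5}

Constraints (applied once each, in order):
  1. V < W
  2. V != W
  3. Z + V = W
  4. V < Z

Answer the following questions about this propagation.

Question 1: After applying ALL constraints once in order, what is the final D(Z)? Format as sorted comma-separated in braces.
Constraint 1 (V < W) on D(V)={1,2,3,4} D(W)={1,2,3,4}: V {1,2,3,4}->{1,2,3}; W {1,2,3,4}->{2,3,4}
Constraint 2 (V != W) on D(V)={1,2,3} D(W)={2,3,4}: no change
Constraint 3 (Z + V = W) on D(Z)={1,2,3,4,5} D(V)={1,2,3} D(W)={2,3,4}: Z {1,2,3,4,5}->{1,2,3}
Constraint 4 (V < Z) on D(V)={1,2,3} D(Z)={1,2,3}: V {1,2,3}->{1,2}; Z {1,2,3}->{2,3}
So after all 4 constraints: D(Z) = {2,3}

Answer: {2,3}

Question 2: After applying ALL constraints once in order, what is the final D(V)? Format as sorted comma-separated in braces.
Answer: {1,2}

Derivation:
Constraint 1 (V < W) on D(V)={1,2,3,4} D(W)={1,2,3,4}: V {1,2,3,4}->{1,2,3}; W {1,2,3,4}->{2,3,4}
Constraint 2 (V != W) on D(V)={1,2,3} D(W)={2,3,4}: no change
Constraint 3 (Z + V = W) on D(Z)={1,2,3,4,5} D(V)={1,2,3} D(W)={2,3,4}: Z {1,2,3,4,5}->{1,2,3}
Constraint 4 (V < Z) on D(V)={1,2,3} D(Z)={1,2,3}: V {1,2,3}->{1,2}; Z {1,2,3}->{2,3}
So after all 4 constraints: D(V) = {1,2}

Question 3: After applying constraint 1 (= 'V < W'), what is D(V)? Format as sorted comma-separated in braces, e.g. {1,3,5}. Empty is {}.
Constraint 1 (V < W) on D(V)={1,2,3,4} D(W)={1,2,3,4}: V {1,2,3,4}->{1,2,3}; W {1,2,3,4}->{2,3,4}
So after constraint 1: D(V) = {1,2,3}

Answer: {1,2,3}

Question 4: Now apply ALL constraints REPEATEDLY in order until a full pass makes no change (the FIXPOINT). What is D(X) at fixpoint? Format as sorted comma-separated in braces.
pass 0 (initial): D(X)={1,2,5}
pass 1: V {1,2,3,4}->{1,2}; W {1,2,3,4}->{2,3,4}; Z {1,2,3,4,5}->{2,3}
pass 2: W {2,3,4}->{3,4}
pass 3: no change
Fixpoint after 3 passes: D(X) = {1,2,5}

Answer: {1,2,5}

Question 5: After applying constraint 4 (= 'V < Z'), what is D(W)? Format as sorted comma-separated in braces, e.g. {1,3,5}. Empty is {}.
Constraint 1 (V < W) on D(V)={1,2,3,4} D(W)={1,2,3,4}: V {1,2,3,4}->{1,2,3}; W {1,2,3,4}->{2,3,4}
Constraint 2 (V != W) on D(V)={1,2,3} D(W)={2,3,4}: no change
Constraint 3 (Z + V = W) on D(Z)={1,2,3,4,5} D(V)={1,2,3} D(W)={2,3,4}: Z {1,2,3,4,5}->{1,2,3}
Constraint 4 (V < Z) on D(V)={1,2,3} D(Z)={1,2,3}: V {1,2,3}->{1,2}; Z {1,2,3}->{2,3}
So after constraint 4: D(W) = {2,3,4}

Answer: {2,3,4}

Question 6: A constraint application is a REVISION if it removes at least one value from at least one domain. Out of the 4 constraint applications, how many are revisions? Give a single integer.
Answer: 3

Derivation:
Constraint 1 (V < W) on D(V)={1,2,3,4} D(W)={1,2,3,4}: V {1,2,3,4}->{1,2,3}; W {1,2,3,4}->{2,3,4} => REVISION
Constraint 2 (V != W) on D(V)={1,2,3} D(W)={2,3,4}: no change => not a revision
Constraint 3 (Z + V = W) on D(Z)={1,2,3,4,5} D(V)={1,2,3} D(W)={2,3,4}: Z {1,2,3,4,5}->{1,2,3} => REVISION
Constraint 4 (V < Z) on D(V)={1,2,3} D(Z)={1,2,3}: V {1,2,3}->{1,2}; Z {1,2,3}->{2,3} => REVISION
Total revisions = 3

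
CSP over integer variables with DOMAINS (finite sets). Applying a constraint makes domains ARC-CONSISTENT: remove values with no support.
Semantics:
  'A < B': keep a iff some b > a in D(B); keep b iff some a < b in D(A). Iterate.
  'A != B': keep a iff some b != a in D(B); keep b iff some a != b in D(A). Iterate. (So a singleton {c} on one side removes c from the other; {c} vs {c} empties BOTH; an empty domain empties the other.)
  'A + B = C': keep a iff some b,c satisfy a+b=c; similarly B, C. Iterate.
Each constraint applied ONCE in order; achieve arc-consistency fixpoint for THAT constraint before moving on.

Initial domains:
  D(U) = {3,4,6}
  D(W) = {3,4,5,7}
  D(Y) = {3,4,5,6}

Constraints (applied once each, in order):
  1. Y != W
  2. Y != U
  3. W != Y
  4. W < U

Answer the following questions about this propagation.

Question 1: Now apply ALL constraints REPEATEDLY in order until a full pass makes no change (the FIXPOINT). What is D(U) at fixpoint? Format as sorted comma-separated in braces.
Answer: {4,6}

Derivation:
pass 0 (initial): D(U)={3,4,6}
pass 1: U {3,4,6}->{4,6}; W {3,4,5,7}->{3,4,5}
pass 2: no change
Fixpoint after 2 passes: D(U) = {4,6}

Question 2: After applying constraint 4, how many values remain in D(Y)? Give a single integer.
Answer: 4

Derivation:
Constraint 1 (Y != W) on D(Y)={3,4,5,6} D(W)={3,4,5,7}: no change
Constraint 2 (Y != U) on D(Y)={3,4,5,6} D(U)={3,4,6}: no change
Constraint 3 (W != Y) on D(W)={3,4,5,7} D(Y)={3,4,5,6}: no change
Constraint 4 (W < U) on D(W)={3,4,5,7} D(U)={3,4,6}: W {3,4,5,7}->{3,4,5}; U {3,4,6}->{4,6}
So after constraint 4: D(Y)={3,4,5,6}, size = 4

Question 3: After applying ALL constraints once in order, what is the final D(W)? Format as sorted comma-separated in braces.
Answer: {3,4,5}

Derivation:
Constraint 1 (Y != W) on D(Y)={3,4,5,6} D(W)={3,4,5,7}: no change
Constraint 2 (Y != U) on D(Y)={3,4,5,6} D(U)={3,4,6}: no change
Constraint 3 (W != Y) on D(W)={3,4,5,7} D(Y)={3,4,5,6}: no change
Constraint 4 (W < U) on D(W)={3,4,5,7} D(U)={3,4,6}: W {3,4,5,7}->{3,4,5}; U {3,4,6}->{4,6}
So after all 4 constraints: D(W) = {3,4,5}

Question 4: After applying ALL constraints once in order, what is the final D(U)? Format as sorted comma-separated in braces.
Answer: {4,6}

Derivation:
Constraint 1 (Y != W) on D(Y)={3,4,5,6} D(W)={3,4,5,7}: no change
Constraint 2 (Y != U) on D(Y)={3,4,5,6} D(U)={3,4,6}: no change
Constraint 3 (W != Y) on D(W)={3,4,5,7} D(Y)={3,4,5,6}: no change
Constraint 4 (W < U) on D(W)={3,4,5,7} D(U)={3,4,6}: W {3,4,5,7}->{3,4,5}; U {3,4,6}->{4,6}
So after all 4 constraints: D(U) = {4,6}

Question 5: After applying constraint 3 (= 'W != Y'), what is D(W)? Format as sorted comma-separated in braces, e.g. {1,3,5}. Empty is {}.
Answer: {3,4,5,7}

Derivation:
Constraint 1 (Y != W) on D(Y)={3,4,5,6} D(W)={3,4,5,7}: no change
Constraint 2 (Y != U) on D(Y)={3,4,5,6} D(U)={3,4,6}: no change
Constraint 3 (W != Y) on D(W)={3,4,5,7} D(Y)={3,4,5,6}: no change
So after constraint 3: D(W) = {3,4,5,7}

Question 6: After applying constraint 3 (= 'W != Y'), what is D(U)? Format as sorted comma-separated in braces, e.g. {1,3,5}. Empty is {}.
Constraint 1 (Y != W) on D(Y)={3,4,5,6} D(W)={3,4,5,7}: no change
Constraint 2 (Y != U) on D(Y)={3,4,5,6} D(U)={3,4,6}: no change
Constraint 3 (W != Y) on D(W)={3,4,5,7} D(Y)={3,4,5,6}: no change
So after constraint 3: D(U) = {3,4,6}

Answer: {3,4,6}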